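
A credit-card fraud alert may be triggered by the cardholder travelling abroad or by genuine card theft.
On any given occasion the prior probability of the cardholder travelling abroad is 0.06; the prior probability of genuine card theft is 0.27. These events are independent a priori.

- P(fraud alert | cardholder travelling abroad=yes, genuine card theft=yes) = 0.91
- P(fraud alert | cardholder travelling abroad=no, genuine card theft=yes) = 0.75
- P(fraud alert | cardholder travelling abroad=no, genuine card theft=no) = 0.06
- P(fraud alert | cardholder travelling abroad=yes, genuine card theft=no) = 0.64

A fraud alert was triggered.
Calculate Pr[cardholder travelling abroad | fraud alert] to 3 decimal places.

Pr[cardholder travelling abroad | fraud alert] ≈ 0.156

For the numerator, keep only cardholder travelling abroad=true terms: 0.028032 + 0.014742 = 0.042774
Normalizer over all consistent configurations: 0.06*0.94*0.73 + 0.75*0.94*0.27 + 0.64*0.06*0.73 + 0.91*0.06*0.27 = 0.274296
Posterior = 0.042774 / 0.274296 ≈ 0.156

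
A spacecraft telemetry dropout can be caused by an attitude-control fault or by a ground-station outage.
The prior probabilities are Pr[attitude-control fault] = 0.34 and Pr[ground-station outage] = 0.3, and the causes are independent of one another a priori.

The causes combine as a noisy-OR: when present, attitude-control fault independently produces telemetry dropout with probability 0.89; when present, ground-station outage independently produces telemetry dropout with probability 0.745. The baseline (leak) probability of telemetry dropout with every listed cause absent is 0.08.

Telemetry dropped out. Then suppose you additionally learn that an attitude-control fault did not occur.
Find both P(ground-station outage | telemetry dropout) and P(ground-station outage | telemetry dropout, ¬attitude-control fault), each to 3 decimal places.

Under noisy-OR, P(telemetry dropout | causes) = 1 − (1−0.08)·∏(1−qᵢ) over the active causes.
Sum P(telemetry dropout|·) weighted by the priors over the 4 (attitude-control fault, ground-station outage) configurations:
  P(telemetry dropout) = 0.08×0.66×0.7 + 0.7654×0.66×0.3 + 0.8988×0.34×0.7 + 0.974194×0.34×0.3
        = 0.036960 + 0.151549 + 0.213914 + 0.099368 = 0.501791
Configurations with ground-station outage contribute 0.250917, so
  P(ground-station outage | telemetry dropout) = 0.250917 / 0.501791 ≈ 0.500

Now condition on the additional information:
For the numerator, keep only ground-station outage=true terms: 0.7654*0.3 = 0.229620
Normalizer over all consistent configurations: 0.08*0.7 + 0.7654*0.3 = 0.285620
Posterior = 0.229620 / 0.285620 ≈ 0.804

P(ground-station outage | telemetry dropout) ≈ 0.500; P(ground-station outage | telemetry dropout, ¬attitude-control fault) ≈ 0.804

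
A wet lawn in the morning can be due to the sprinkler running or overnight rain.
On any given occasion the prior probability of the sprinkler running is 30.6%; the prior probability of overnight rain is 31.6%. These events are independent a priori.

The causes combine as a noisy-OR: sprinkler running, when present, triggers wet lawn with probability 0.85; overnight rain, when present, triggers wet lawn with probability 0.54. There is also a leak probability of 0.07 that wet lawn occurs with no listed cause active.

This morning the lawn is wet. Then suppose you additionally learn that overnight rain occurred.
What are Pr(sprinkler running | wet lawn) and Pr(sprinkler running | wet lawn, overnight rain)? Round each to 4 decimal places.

Pr(sprinkler running | wet lawn) ≈ 0.6303; Pr(sprinkler running | wet lawn, overnight rain) ≈ 0.4190

Under noisy-OR, P(wet lawn | causes) = 1 − (1−0.07)·∏(1−qᵢ) over the active causes.
Enumerate the 4 (sprinkler running, overnight rain) configurations and weight by the priors:
  P(wet lawn) = 0.07·0.694·0.684 + 0.5722·0.694·0.316 + 0.8605·0.306·0.684 + 0.93583·0.306·0.316
        = 0.033229 + 0.125486 + 0.180106 + 0.090491 = 0.429312
Keeping only the sprinkler running-present terms gives 0.270597, so
  P(sprinkler running | wet lawn) = 0.270597 / 0.429312 ≈ 0.6303

With the extra evidence:
P(wet lawn | overnight rain) = 0.5722·0.694 + 0.93583·0.306 = 0.397107 + 0.286364 = 0.683471
The sprinkler running-present share is 0.93583·0.306 = 0.286364.
P(sprinkler running | wet lawn, overnight rain) = 0.286364 / 0.683471 ≈ 0.4190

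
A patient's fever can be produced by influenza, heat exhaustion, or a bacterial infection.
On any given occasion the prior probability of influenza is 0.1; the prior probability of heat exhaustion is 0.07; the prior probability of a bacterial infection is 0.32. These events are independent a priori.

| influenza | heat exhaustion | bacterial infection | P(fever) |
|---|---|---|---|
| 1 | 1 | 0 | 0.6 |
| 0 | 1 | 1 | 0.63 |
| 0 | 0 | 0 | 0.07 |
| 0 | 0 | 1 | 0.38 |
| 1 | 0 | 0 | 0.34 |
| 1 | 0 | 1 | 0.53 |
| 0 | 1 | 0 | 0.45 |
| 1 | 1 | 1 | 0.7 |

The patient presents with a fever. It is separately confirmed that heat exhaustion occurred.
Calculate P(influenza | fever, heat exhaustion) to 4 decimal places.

P(influenza | fever, heat exhaustion) ≈ 0.1215

P(fever | heat exhaustion) = 0.45*0.9*0.68 + 0.63*0.9*0.32 + 0.6*0.1*0.68 + 0.7*0.1*0.32 = 0.275400 + 0.181440 + 0.040800 + 0.022400 = 0.520040
The influenza-present share is 0.040800 + 0.022400 = 0.063200.
Hence the posterior is 0.063200/0.520040 ≈ 0.1215.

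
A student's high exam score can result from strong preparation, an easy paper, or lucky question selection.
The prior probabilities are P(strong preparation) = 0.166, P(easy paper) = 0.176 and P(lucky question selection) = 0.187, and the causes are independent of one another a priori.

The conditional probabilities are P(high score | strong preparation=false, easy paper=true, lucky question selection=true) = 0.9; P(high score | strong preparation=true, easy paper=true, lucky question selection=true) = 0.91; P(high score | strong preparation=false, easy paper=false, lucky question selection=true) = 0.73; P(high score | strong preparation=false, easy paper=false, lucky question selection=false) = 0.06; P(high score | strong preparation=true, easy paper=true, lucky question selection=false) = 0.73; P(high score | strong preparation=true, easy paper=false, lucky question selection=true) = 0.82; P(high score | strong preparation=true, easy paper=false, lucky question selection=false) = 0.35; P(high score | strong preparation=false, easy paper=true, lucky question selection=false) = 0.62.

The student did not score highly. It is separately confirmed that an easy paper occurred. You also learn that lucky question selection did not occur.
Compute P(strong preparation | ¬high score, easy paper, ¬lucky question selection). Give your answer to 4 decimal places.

Numerator (weight on configurations with strong preparation): 0.27*0.166 = 0.044820
Normalizer over all consistent configurations: 0.38*0.834 + 0.27*0.166 = 0.361740
P(strong preparation | ¬high score, easy paper, ¬lucky question selection) = 0.044820/0.361740 ≈ 0.1239

P(strong preparation | ¬high score, easy paper, ¬lucky question selection) ≈ 0.1239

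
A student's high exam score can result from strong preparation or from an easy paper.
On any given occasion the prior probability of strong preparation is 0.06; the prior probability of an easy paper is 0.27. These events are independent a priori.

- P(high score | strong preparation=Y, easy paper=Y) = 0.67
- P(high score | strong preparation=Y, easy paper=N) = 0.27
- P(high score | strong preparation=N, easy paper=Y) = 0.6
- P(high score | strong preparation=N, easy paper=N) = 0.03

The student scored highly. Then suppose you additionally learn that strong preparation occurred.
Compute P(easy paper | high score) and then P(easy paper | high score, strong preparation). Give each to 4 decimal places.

P(high score) = 0.03*0.94*0.73 + 0.6*0.94*0.27 + 0.27*0.06*0.73 + 0.67*0.06*0.27 = 0.020586 + 0.152280 + 0.011826 + 0.010854 = 0.195546
The easy paper-present share is 0.152280 + 0.010854 = 0.163134.
So P(easy paper | high score) = 0.163134/0.195546 ≈ 0.8342.

With the extra evidence:
P(high score | strong preparation) = 0.27×0.73 + 0.67×0.27 = 0.197100 + 0.180900 = 0.378000
The easy paper-present share is 0.67×0.27 = 0.180900.
So P(easy paper | high score, strong preparation) = 0.180900/0.378000 ≈ 0.4786.
The drop from 0.8342 to 0.4786 is the explaining-away (discounting) effect.

P(easy paper | high score) ≈ 0.8342; P(easy paper | high score, strong preparation) ≈ 0.4786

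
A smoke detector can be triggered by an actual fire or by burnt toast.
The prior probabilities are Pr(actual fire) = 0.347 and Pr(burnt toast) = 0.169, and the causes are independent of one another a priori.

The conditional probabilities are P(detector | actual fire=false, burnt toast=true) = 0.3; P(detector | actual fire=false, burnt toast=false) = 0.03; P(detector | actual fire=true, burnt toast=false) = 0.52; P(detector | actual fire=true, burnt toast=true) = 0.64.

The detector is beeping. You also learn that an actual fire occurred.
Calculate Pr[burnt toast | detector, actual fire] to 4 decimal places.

Pr[burnt toast | detector, actual fire] ≈ 0.2002

Weight on burnt toast=true, given the evidence: 0.64*0.169 = 0.108160
The normalizing constant is 0.52*0.831 + 0.64*0.169 = 0.540280
P(burnt toast | detector, actual fire) = 0.108160/0.540280 ≈ 0.2002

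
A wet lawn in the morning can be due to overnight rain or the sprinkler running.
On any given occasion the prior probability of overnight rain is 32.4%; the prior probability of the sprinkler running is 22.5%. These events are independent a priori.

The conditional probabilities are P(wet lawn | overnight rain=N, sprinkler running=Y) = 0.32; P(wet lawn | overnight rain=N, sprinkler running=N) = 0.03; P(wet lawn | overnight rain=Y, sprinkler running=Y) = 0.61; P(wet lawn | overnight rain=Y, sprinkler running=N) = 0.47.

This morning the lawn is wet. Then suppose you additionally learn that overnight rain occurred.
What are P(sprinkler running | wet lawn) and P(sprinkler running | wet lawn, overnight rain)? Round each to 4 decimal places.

P(sprinkler running | wet lawn) ≈ 0.4105; P(sprinkler running | wet lawn, overnight rain) ≈ 0.2737

By total probability over the 4 (overnight rain, sprinkler running) configurations:
  P(wet lawn) = 0.03*0.676*0.775 + 0.32*0.676*0.225 + 0.47*0.324*0.775 + 0.61*0.324*0.225
        = 0.015717 + 0.048672 + 0.118017 + 0.044469 = 0.226875
Configurations with sprinkler running contribute 0.093141, so
  P(sprinkler running | wet lawn) = 0.093141 / 0.226875 ≈ 0.4105

Now condition on the additional information:
P(wet lawn | overnight rain) = 0.47·0.775 + 0.61·0.225 = 0.364250 + 0.137250 = 0.501500
The sprinkler running-present share is 0.61·0.225 = 0.137250.
So P(sprinkler running | wet lawn, overnight rain) = 0.137250/0.501500 ≈ 0.2737.
Conditioning on overnight rain lowers the posterior on sprinkler running: the classic explaining-away effect in a common-effect structure.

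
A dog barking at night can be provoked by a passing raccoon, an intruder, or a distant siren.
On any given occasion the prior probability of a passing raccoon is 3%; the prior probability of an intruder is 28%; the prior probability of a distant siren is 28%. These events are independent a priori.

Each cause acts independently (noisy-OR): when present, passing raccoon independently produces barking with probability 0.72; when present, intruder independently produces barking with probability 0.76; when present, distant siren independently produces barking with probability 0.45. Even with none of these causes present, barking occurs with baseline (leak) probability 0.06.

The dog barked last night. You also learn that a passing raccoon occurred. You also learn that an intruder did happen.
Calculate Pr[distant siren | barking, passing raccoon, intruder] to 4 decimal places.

Pr[distant siren | barking, passing raccoon, intruder] ≈ 0.2861

Under noisy-OR, P(barking | causes) = 1 − (1−0.06)·∏(1−qᵢ) over the active causes.
P(barking | passing raccoon, intruder) = 0.936832×0.72 + 0.965258×0.28 = 0.674519 + 0.270272 = 0.944791
Of this, 0.270272 comes from 0.965258×0.28 (the distant siren=true cases).
So P(distant siren | barking, passing raccoon, intruder) = 0.270272/0.944791 ≈ 0.2861.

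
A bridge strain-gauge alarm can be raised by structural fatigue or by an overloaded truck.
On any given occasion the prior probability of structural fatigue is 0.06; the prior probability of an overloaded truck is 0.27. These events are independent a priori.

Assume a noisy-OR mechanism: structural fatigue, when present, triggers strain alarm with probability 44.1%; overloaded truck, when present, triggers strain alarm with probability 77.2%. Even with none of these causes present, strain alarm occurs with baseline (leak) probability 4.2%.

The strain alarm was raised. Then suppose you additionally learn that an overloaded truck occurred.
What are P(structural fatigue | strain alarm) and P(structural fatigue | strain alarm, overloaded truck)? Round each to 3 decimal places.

Under noisy-OR, P(strain alarm | causes) = 1 − (1−0.042)·∏(1−qᵢ) over the active causes.
Weight on structural fatigue=true, given the evidence: 0.020344 + 0.014222 = 0.034566
The normalizing constant is 0.042×0.94×0.73 + 0.781576×0.94×0.27 + 0.464478×0.06×0.73 + 0.877901×0.06×0.27 = 0.261750
Posterior = 0.034566 / 0.261750 ≈ 0.132

With the extra evidence:
For the numerator, keep only structural fatigue=true terms: 0.877901·0.06 = 0.052674
Denominator P(strain alarm | overloaded truck): 0.781576·0.94 + 0.877901·0.06 = 0.787355
P(structural fatigue | strain alarm, overloaded truck) = 0.052674/0.787355 ≈ 0.067

P(structural fatigue | strain alarm) ≈ 0.132; P(structural fatigue | strain alarm, overloaded truck) ≈ 0.067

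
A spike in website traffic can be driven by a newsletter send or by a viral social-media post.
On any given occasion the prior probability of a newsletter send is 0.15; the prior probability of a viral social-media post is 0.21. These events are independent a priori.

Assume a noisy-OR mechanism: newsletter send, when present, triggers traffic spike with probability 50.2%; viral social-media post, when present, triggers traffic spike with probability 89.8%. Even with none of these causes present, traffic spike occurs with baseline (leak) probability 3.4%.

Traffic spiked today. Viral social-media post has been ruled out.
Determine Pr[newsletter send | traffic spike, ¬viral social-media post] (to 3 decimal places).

Pr[newsletter send | traffic spike, ¬viral social-media post] ≈ 0.729

Under noisy-OR, P(traffic spike | causes) = 1 − (1−0.034)·∏(1−qᵢ) over the active causes.
Numerator (weight on configurations with newsletter send): 0.518932·0.15 = 0.077840
Normalizer over all consistent configurations: 0.034·0.85 + 0.518932·0.15 = 0.106740
Posterior = 0.077840 / 0.106740 ≈ 0.729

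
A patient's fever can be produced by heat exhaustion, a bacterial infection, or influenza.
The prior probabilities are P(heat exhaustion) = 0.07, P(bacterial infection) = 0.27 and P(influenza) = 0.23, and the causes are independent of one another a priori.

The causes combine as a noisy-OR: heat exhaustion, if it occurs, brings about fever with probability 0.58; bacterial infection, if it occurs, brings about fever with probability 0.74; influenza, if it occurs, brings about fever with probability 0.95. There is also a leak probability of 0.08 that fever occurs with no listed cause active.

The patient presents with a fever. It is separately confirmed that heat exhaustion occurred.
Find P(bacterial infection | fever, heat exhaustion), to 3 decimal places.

Under noisy-OR, P(fever | causes) = 1 − (1−0.08)·∏(1−qᵢ) over the active causes.
P(fever | heat exhaustion) = 0.6136×0.73×0.77 + 0.98068×0.73×0.23 + 0.899536×0.27×0.77 + 0.994977×0.27×0.23 = 0.344905 + 0.164656 + 0.187014 + 0.061788 = 0.758363
Of this, 0.248802 comes from 0.187014 + 0.061788 (the bacterial infection=true cases).
P(bacterial infection | fever, heat exhaustion) = 0.248802 / 0.758363 ≈ 0.328

P(bacterial infection | fever, heat exhaustion) ≈ 0.328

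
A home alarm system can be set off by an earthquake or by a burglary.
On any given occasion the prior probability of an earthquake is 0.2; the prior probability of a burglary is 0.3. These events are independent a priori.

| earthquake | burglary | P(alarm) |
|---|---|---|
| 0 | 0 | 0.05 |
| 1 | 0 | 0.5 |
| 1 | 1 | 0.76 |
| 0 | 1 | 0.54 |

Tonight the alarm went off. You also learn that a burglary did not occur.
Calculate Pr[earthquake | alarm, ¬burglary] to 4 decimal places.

For the numerator, keep only earthquake=true terms: 0.5×0.2 = 0.100000
Normalizer over all consistent configurations: 0.05×0.8 + 0.5×0.2 = 0.140000
P(earthquake | alarm, ¬burglary) = 0.100000/0.140000 ≈ 0.7143

Pr[earthquake | alarm, ¬burglary] ≈ 0.7143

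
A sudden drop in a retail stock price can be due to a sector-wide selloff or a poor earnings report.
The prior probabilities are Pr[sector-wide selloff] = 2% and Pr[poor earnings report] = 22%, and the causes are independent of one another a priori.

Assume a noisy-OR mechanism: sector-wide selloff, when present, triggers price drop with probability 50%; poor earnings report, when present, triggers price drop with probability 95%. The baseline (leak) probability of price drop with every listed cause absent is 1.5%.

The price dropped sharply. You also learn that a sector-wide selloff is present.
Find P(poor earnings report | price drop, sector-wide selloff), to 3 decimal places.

Under noisy-OR, P(price drop | causes) = 1 − (1−0.015)·∏(1−qᵢ) over the active causes.
P(price drop | sector-wide selloff) = 0.5075·0.78 + 0.975375·0.22 = 0.395850 + 0.214583 = 0.610433
The poor earnings report-present share is 0.975375·0.22 = 0.214583.
So P(poor earnings report | price drop, sector-wide selloff) = 0.214583/0.610433 ≈ 0.352.

P(poor earnings report | price drop, sector-wide selloff) ≈ 0.352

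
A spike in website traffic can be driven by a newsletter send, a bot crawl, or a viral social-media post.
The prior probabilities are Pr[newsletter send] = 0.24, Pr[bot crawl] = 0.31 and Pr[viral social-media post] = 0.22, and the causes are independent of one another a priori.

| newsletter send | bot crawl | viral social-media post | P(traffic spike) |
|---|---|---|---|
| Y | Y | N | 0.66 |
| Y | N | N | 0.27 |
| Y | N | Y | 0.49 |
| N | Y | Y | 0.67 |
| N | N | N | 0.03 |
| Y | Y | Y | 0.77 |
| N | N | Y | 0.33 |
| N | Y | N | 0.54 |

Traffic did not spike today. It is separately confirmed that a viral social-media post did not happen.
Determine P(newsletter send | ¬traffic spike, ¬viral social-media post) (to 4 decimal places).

P(newsletter send | ¬traffic spike, ¬viral social-media post) ≈ 0.1915

By total probability over the 4 (newsletter send, bot crawl) configurations:
  P(¬traffic spike | ¬viral social-media post) = 0.97*0.76*0.69 + 0.46*0.76*0.31 + 0.73*0.24*0.69 + 0.34*0.24*0.31
        = 0.508668 + 0.108376 + 0.120888 + 0.025296 = 0.763228
Keeping only the newsletter send-present terms gives 0.146184, so
  P(newsletter send | ¬traffic spike, ¬viral social-media post) = 0.146184 / 0.763228 ≈ 0.1915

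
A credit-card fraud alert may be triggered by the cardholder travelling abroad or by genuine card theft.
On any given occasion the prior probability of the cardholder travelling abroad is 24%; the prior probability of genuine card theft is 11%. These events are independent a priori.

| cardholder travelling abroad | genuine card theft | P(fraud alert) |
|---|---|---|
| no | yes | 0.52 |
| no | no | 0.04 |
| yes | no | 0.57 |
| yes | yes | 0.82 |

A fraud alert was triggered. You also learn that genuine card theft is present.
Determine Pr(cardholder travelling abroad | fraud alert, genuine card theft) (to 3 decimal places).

Pr(cardholder travelling abroad | fraud alert, genuine card theft) ≈ 0.332

Enumerate both values of cardholder travelling abroad and weight by the priors:
  P(fraud alert | genuine card theft) = 0.52×0.76 + 0.82×0.24
        = 0.395200 + 0.196800 = 0.592000
Keeping only the cardholder travelling abroad-present terms gives 0.196800, so
  P(cardholder travelling abroad | fraud alert, genuine card theft) = 0.196800 / 0.592000 ≈ 0.332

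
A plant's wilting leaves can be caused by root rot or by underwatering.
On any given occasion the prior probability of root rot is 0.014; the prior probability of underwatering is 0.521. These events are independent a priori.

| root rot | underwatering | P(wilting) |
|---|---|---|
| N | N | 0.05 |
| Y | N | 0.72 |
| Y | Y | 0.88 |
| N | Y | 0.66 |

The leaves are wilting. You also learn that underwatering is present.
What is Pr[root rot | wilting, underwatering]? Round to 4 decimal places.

Enumerate both values of root rot and weight by the priors:
  P(wilting | underwatering) = 0.66*0.986 + 0.88*0.014
        = 0.650760 + 0.012320 = 0.663080
Keeping only the root rot-present terms gives 0.012320, so
  P(root rot | wilting, underwatering) = 0.012320 / 0.663080 ≈ 0.0186

Pr[root rot | wilting, underwatering] ≈ 0.0186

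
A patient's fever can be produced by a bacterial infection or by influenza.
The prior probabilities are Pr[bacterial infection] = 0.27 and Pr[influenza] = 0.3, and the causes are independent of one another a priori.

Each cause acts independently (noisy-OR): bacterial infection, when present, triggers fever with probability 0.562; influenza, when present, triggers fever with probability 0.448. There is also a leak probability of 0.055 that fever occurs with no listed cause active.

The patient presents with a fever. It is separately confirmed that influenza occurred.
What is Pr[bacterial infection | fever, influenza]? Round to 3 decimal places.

Under noisy-OR, P(fever | causes) = 1 − (1−0.055)·∏(1−qᵢ) over the active causes.
Weight on bacterial infection=true, given the evidence: 0.771522·0.27 = 0.208311
Denominator P(fever | influenza): 0.47836·0.73 + 0.771522·0.27 = 0.557514
Posterior = 0.208311 / 0.557514 ≈ 0.374

Pr[bacterial infection | fever, influenza] ≈ 0.374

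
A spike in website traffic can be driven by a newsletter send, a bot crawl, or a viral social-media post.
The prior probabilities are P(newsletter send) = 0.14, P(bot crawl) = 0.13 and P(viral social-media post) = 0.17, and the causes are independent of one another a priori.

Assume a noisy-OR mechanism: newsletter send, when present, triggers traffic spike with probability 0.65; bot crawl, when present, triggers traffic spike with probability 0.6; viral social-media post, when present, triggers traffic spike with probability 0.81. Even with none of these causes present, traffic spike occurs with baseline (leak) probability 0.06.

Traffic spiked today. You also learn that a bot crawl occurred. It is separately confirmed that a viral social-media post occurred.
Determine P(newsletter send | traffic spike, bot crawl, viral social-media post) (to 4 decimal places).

Under noisy-OR, P(traffic spike | causes) = 1 − (1−0.06)·∏(1−qᵢ) over the active causes.
By total probability over both values of newsletter send:
  P(traffic spike | bot crawl, viral social-media post) = 0.92856*0.86 + 0.974996*0.14
        = 0.798562 + 0.136499 = 0.935061
Configurations with newsletter send contribute 0.136499, so
  P(newsletter send | traffic spike, bot crawl, viral social-media post) = 0.136499 / 0.935061 ≈ 0.1460

P(newsletter send | traffic spike, bot crawl, viral social-media post) ≈ 0.1460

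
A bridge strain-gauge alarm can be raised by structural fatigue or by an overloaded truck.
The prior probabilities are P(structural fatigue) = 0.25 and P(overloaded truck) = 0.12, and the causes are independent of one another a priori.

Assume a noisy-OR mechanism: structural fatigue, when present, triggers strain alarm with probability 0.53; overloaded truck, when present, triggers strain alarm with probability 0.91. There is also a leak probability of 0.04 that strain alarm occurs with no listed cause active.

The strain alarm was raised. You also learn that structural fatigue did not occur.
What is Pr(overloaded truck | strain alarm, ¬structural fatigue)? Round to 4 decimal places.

Pr(overloaded truck | strain alarm, ¬structural fatigue) ≈ 0.7570

Under noisy-OR, P(strain alarm | causes) = 1 − (1−0.04)·∏(1−qᵢ) over the active causes.
By total probability over both values of overloaded truck:
  P(strain alarm | ¬structural fatigue) = 0.04×0.88 + 0.9136×0.12
        = 0.035200 + 0.109632 = 0.144832
Keeping only the overloaded truck-present terms gives 0.109632, so
  P(overloaded truck | strain alarm, ¬structural fatigue) = 0.109632 / 0.144832 ≈ 0.7570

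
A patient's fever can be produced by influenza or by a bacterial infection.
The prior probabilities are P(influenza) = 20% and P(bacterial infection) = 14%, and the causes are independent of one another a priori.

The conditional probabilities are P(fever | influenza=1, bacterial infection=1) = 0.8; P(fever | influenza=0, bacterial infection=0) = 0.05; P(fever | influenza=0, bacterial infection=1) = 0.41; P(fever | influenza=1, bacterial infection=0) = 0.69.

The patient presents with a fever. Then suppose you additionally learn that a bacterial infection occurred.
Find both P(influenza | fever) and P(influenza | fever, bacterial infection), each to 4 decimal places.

P(influenza | fever) ≈ 0.6372; P(influenza | fever, bacterial infection) ≈ 0.3279

For the numerator, keep only influenza=true terms: 0.118680 + 0.022400 = 0.141080
The normalizing constant is 0.05*0.8*0.86 + 0.41*0.8*0.14 + 0.69*0.2*0.86 + 0.8*0.2*0.14 = 0.221400
P(influenza | fever) = 0.141080/0.221400 ≈ 0.6372

Now also conditioning on bacterial infection=true:
P(fever | bacterial infection) = 0.41×0.8 + 0.8×0.2 = 0.328000 + 0.160000 = 0.488000
Of this, 0.160000 comes from 0.8×0.2 (the influenza=true cases).
P(influenza | fever, bacterial infection) = 0.160000 / 0.488000 ≈ 0.3279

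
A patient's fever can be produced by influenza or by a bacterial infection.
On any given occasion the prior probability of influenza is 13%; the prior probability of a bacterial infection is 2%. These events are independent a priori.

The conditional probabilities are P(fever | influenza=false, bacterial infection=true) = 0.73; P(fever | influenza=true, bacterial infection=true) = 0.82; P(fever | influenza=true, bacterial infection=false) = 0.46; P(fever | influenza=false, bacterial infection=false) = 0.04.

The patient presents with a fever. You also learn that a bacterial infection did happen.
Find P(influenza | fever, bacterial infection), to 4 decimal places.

Enumerate both values of influenza and weight by the priors:
  P(fever | bacterial infection) = 0.73*0.87 + 0.82*0.13
        = 0.635100 + 0.106600 = 0.741700
The terms with influenza present sum to 0.106600, so
  P(influenza | fever, bacterial infection) = 0.106600 / 0.741700 ≈ 0.1437

P(influenza | fever, bacterial infection) ≈ 0.1437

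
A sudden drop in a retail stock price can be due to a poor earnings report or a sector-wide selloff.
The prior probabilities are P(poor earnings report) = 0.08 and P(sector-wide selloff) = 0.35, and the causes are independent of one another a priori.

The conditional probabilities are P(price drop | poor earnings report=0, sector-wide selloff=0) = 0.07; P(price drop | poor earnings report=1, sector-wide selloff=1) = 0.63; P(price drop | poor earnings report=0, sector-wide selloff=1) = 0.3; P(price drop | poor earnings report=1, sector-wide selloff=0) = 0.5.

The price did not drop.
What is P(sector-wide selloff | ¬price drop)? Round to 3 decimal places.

P(sector-wide selloff | ¬price drop) ≈ 0.288

Sum P(¬price drop|·) weighted by the priors over the 4 (poor earnings report, sector-wide selloff) configurations:
  P(¬price drop) = 0.93*0.92*0.65 + 0.7*0.92*0.35 + 0.5*0.08*0.65 + 0.37*0.08*0.35
        = 0.556140 + 0.225400 + 0.026000 + 0.010360 = 0.817900
Configurations with sector-wide selloff contribute 0.235760, so
  P(sector-wide selloff | ¬price drop) = 0.235760 / 0.817900 ≈ 0.288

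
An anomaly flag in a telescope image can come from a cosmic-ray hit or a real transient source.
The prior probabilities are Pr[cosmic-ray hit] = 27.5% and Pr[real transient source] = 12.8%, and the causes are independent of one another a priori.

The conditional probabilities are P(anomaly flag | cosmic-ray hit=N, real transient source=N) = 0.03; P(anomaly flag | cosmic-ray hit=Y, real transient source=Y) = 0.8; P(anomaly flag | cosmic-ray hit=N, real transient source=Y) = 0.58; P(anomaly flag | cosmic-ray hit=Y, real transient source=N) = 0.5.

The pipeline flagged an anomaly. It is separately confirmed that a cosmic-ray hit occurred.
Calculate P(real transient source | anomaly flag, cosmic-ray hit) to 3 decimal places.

For the numerator, keep only real transient source=true terms: 0.8*0.128 = 0.102400
Normalizer over all consistent configurations: 0.5*0.872 + 0.8*0.128 = 0.538400
P(real transient source | anomaly flag, cosmic-ray hit) = 0.102400/0.538400 ≈ 0.190

P(real transient source | anomaly flag, cosmic-ray hit) ≈ 0.190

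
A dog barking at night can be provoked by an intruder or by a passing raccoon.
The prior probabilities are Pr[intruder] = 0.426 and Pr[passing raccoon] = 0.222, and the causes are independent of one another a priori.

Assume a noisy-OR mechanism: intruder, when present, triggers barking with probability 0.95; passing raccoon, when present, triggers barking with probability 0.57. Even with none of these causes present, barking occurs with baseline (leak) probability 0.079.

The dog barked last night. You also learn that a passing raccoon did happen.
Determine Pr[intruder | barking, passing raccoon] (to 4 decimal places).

Pr[intruder | barking, passing raccoon] ≈ 0.5464

Under noisy-OR, P(barking | causes) = 1 − (1−0.079)·∏(1−qᵢ) over the active causes.
For the numerator, keep only intruder=true terms: 0.980198×0.426 = 0.417564
Normalizer over all consistent configurations: 0.60397×0.574 + 0.980198×0.426 = 0.764243
Posterior = 0.417564 / 0.764243 ≈ 0.5464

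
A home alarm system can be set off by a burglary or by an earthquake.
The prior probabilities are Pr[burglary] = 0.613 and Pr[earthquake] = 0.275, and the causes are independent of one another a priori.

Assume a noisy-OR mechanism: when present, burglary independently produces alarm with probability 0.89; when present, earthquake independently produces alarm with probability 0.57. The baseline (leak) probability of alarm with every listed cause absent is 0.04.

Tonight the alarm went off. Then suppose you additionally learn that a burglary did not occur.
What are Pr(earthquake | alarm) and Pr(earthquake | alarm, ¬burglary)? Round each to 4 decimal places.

Under noisy-OR, P(alarm | causes) = 1 − (1−0.04)·∏(1−qᵢ) over the active causes.
Numerator (weight on configurations with earthquake): 0.062493 + 0.160920 = 0.223413
The normalizing constant is 0.04×0.387×0.725 + 0.5872×0.387×0.275 + 0.8944×0.613×0.725 + 0.954592×0.613×0.275 = 0.632130
P(earthquake | alarm) = 0.223413/0.632130 ≈ 0.3534

Now condition on the additional information:
By total probability over both values of earthquake:
  P(alarm | ¬burglary) = 0.04·0.725 + 0.5872·0.275
        = 0.029000 + 0.161480 = 0.190480
Configurations with earthquake contribute 0.161480, so
  P(earthquake | alarm, ¬burglary) = 0.161480 / 0.190480 ≈ 0.8478
With burglary excluded, earthquake must carry more of the explanatory weight for the alarm.

Pr(earthquake | alarm) ≈ 0.3534; Pr(earthquake | alarm, ¬burglary) ≈ 0.8478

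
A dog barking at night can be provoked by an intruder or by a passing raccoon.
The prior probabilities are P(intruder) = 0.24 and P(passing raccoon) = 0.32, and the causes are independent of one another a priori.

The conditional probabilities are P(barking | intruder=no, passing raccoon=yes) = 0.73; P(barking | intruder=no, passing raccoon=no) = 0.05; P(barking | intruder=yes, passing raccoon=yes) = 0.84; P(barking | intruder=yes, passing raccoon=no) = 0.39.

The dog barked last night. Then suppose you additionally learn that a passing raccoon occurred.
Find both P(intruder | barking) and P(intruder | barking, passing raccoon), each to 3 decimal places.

P(intruder | barking) ≈ 0.387; P(intruder | barking, passing raccoon) ≈ 0.267

Weight on intruder=true, given the evidence: 0.063648 + 0.064512 = 0.128160
The normalizing constant is 0.05·0.76·0.68 + 0.73·0.76·0.32 + 0.39·0.24·0.68 + 0.84·0.24·0.32 = 0.331536
P(intruder | barking) = 0.128160/0.331536 ≈ 0.387

With the extra evidence:
P(barking | passing raccoon) = 0.73*0.76 + 0.84*0.24 = 0.554800 + 0.201600 = 0.756400
Of this, 0.201600 comes from 0.84*0.24 (the intruder=true cases).
P(intruder | barking, passing raccoon) = 0.201600 / 0.756400 ≈ 0.267
This is intercausal reasoning (explaining away): once passing raccoon accounts for the barking, intruder becomes less likely.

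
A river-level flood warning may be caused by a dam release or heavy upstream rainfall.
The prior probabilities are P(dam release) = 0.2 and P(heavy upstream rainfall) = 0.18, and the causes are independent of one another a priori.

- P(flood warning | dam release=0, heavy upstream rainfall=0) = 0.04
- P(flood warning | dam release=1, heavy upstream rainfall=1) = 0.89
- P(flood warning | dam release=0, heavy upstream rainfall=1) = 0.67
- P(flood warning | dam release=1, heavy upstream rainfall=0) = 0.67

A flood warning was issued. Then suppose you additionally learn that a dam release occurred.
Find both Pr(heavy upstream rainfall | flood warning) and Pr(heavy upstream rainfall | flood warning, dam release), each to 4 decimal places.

Pr(heavy upstream rainfall | flood warning) ≈ 0.4856; Pr(heavy upstream rainfall | flood warning, dam release) ≈ 0.2258

Enumerate the 4 (dam release, heavy upstream rainfall) configurations and weight by the priors:
  P(flood warning) = 0.04×0.8×0.82 + 0.67×0.8×0.18 + 0.67×0.2×0.82 + 0.89×0.2×0.18
        = 0.026240 + 0.096480 + 0.109880 + 0.032040 = 0.264640
The terms with heavy upstream rainfall present sum to 0.128520, so
  P(heavy upstream rainfall | flood warning) = 0.128520 / 0.264640 ≈ 0.4856

Now condition on the additional information:
By total probability over both values of heavy upstream rainfall:
  P(flood warning | dam release) = 0.67*0.82 + 0.89*0.18
        = 0.549400 + 0.160200 = 0.709600
Keeping only the heavy upstream rainfall-present terms gives 0.160200, so
  P(heavy upstream rainfall | flood warning, dam release) = 0.160200 / 0.709600 ≈ 0.2258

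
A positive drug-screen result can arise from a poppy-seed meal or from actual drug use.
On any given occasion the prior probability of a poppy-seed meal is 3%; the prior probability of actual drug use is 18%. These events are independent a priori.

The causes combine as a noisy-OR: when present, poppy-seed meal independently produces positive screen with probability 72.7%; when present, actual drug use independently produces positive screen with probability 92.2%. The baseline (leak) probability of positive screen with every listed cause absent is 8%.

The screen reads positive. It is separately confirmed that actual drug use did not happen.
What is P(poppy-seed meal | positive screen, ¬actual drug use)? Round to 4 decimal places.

Under noisy-OR, P(positive screen | causes) = 1 − (1−0.08)·∏(1−qᵢ) over the active causes.
P(positive screen | ¬actual drug use) = 0.08·0.97 + 0.74884·0.03 = 0.077600 + 0.022465 = 0.100065
Of this, 0.022465 comes from 0.74884·0.03 (the poppy-seed meal=true cases).
P(poppy-seed meal | positive screen, ¬actual drug use) = 0.022465 / 0.100065 ≈ 0.2245

P(poppy-seed meal | positive screen, ¬actual drug use) ≈ 0.2245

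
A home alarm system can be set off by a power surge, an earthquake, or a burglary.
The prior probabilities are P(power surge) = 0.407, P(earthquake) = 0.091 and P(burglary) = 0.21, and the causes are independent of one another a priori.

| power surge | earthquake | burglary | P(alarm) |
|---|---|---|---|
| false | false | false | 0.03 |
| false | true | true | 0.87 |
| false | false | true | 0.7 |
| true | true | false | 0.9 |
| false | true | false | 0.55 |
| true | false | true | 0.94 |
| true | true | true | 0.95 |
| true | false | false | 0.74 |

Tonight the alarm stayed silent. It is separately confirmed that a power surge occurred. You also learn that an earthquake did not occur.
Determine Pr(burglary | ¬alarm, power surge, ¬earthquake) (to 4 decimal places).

P(¬alarm | power surge, ¬earthquake) = 0.26*0.79 + 0.06*0.21 = 0.205400 + 0.012600 = 0.218000
The burglary-present share is 0.06*0.21 = 0.012600.
So P(burglary | ¬alarm, power surge, ¬earthquake) = 0.012600/0.218000 ≈ 0.0578.

Pr(burglary | ¬alarm, power surge, ¬earthquake) ≈ 0.0578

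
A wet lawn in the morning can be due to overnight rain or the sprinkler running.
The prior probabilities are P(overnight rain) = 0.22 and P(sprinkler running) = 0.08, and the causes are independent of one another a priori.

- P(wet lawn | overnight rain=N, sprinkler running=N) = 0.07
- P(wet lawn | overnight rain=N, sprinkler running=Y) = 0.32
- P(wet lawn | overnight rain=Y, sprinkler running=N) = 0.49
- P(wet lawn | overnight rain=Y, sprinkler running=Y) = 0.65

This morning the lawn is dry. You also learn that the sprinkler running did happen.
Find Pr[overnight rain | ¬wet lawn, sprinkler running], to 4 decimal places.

Pr[overnight rain | ¬wet lawn, sprinkler running] ≈ 0.1268

Enumerate both values of overnight rain and weight by the priors:
  P(¬wet lawn | sprinkler running) = 0.68·0.78 + 0.35·0.22
        = 0.530400 + 0.077000 = 0.607400
Configurations with overnight rain contribute 0.077000, so
  P(overnight rain | ¬wet lawn, sprinkler running) = 0.077000 / 0.607400 ≈ 0.1268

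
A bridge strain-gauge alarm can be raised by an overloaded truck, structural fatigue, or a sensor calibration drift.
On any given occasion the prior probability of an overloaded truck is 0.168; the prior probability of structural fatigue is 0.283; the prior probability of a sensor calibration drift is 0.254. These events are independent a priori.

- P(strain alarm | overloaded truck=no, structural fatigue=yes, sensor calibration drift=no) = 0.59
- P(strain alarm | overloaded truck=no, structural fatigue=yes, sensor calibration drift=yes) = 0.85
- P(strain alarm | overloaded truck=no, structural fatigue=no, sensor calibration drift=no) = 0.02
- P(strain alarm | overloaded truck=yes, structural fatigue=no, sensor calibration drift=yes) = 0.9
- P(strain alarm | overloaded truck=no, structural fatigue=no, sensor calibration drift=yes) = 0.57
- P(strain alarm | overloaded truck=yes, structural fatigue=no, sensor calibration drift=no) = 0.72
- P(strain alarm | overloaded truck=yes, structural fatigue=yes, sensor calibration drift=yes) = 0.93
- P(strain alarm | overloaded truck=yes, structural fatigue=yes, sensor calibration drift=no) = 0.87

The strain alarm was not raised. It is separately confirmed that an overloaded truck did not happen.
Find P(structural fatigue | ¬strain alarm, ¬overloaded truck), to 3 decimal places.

Sum P(¬strain alarm|·) weighted by the priors over the 4 (structural fatigue, sensor calibration drift) configurations:
  P(¬strain alarm | ¬overloaded truck) = 0.98×0.717×0.746 + 0.43×0.717×0.254 + 0.41×0.283×0.746 + 0.15×0.283×0.254
        = 0.524184 + 0.078311 + 0.086558 + 0.010782 = 0.699835
Configurations with structural fatigue contribute 0.097340, so
  P(structural fatigue | ¬strain alarm, ¬overloaded truck) = 0.097340 / 0.699835 ≈ 0.139

P(structural fatigue | ¬strain alarm, ¬overloaded truck) ≈ 0.139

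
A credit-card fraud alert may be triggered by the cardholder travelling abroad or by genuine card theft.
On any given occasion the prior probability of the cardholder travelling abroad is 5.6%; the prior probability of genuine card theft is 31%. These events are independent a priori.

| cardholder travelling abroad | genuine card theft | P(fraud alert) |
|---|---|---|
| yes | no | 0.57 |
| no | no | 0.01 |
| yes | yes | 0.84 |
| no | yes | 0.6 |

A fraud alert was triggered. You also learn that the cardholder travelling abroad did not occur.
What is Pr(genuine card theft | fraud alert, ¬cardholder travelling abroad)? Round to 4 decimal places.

Enumerate both values of genuine card theft and weight by the priors:
  P(fraud alert | ¬cardholder travelling abroad) = 0.01·0.69 + 0.6·0.31
        = 0.006900 + 0.186000 = 0.192900
Configurations with genuine card theft contribute 0.186000, so
  P(genuine card theft | fraud alert, ¬cardholder travelling abroad) = 0.186000 / 0.192900 ≈ 0.9642

Pr(genuine card theft | fraud alert, ¬cardholder travelling abroad) ≈ 0.9642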